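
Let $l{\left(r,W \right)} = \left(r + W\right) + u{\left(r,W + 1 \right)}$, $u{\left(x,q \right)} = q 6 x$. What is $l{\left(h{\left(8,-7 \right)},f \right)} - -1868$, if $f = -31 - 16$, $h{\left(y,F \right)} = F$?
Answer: $3746$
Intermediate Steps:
$f = -47$
$u{\left(x,q \right)} = 6 q x$
$l{\left(r,W \right)} = W + r + 6 r \left(1 + W\right)$ ($l{\left(r,W \right)} = \left(r + W\right) + 6 \left(W + 1\right) r = \left(W + r\right) + 6 \left(1 + W\right) r = \left(W + r\right) + 6 r \left(1 + W\right) = W + r + 6 r \left(1 + W\right)$)
$l{\left(h{\left(8,-7 \right)},f \right)} - -1868 = \left(-47 - 7 + 6 \left(-7\right) \left(1 - 47\right)\right) - -1868 = \left(-47 - 7 + 6 \left(-7\right) \left(-46\right)\right) + 1868 = \left(-47 - 7 + 1932\right) + 1868 = 1878 + 1868 = 3746$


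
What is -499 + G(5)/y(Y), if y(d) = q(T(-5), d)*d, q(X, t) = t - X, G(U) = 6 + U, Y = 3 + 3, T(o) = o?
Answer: -2993/6 ≈ -498.83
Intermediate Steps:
Y = 6
y(d) = d*(5 + d) (y(d) = (d - 1*(-5))*d = (d + 5)*d = (5 + d)*d = d*(5 + d))
-499 + G(5)/y(Y) = -499 + (6 + 5)/((6*(5 + 6))) = -499 + 11/((6*11)) = -499 + 11/66 = -499 + 11*(1/66) = -499 + 1/6 = -2993/6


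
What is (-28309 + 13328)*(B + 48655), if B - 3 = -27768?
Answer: -312953090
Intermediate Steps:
B = -27765 (B = 3 - 27768 = -27765)
(-28309 + 13328)*(B + 48655) = (-28309 + 13328)*(-27765 + 48655) = -14981*20890 = -312953090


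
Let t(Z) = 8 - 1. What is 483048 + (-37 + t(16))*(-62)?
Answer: 484908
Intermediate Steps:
t(Z) = 7
483048 + (-37 + t(16))*(-62) = 483048 + (-37 + 7)*(-62) = 483048 - 30*(-62) = 483048 + 1860 = 484908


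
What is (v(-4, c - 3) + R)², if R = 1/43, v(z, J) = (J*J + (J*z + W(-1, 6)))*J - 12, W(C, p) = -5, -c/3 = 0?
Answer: 6651241/1849 ≈ 3597.2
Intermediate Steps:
c = 0 (c = -3*0 = 0)
v(z, J) = -12 + J*(-5 + J² + J*z) (v(z, J) = (J*J + (J*z - 5))*J - 12 = (J² + (-5 + J*z))*J - 12 = (-5 + J² + J*z)*J - 12 = J*(-5 + J² + J*z) - 12 = -12 + J*(-5 + J² + J*z))
R = 1/43 ≈ 0.023256
(v(-4, c - 3) + R)² = ((-12 + (0 - 3)³ - 5*(0 - 3) - 4*(0 - 3)²) + 1/43)² = ((-12 + (-3)³ - 5*(-3) - 4*(-3)²) + 1/43)² = ((-12 - 27 + 15 - 4*9) + 1/43)² = ((-12 - 27 + 15 - 36) + 1/43)² = (-60 + 1/43)² = (-2579/43)² = 6651241/1849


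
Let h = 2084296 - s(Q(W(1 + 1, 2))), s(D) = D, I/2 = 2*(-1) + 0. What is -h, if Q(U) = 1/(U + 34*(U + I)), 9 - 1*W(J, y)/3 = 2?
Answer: -1248493303/599 ≈ -2.0843e+6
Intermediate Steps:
I = -4 (I = 2*(2*(-1) + 0) = 2*(-2 + 0) = 2*(-2) = -4)
W(J, y) = 21 (W(J, y) = 27 - 3*2 = 27 - 6 = 21)
Q(U) = 1/(-136 + 35*U) (Q(U) = 1/(U + 34*(U - 4)) = 1/(U + 34*(-4 + U)) = 1/(U + (-136 + 34*U)) = 1/(-136 + 35*U))
h = 1248493303/599 (h = 2084296 - 1/(-136 + 35*21) = 2084296 - 1/(-136 + 735) = 2084296 - 1/599 = 1248493303/599 ≈ 2.0843e+6)
-h = -1*1248493303/599 = -1248493303/599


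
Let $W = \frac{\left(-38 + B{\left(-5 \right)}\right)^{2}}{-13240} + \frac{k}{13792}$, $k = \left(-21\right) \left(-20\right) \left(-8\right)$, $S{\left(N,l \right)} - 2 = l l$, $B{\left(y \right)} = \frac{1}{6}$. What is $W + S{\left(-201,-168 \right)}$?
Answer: $\frac{5798446859641}{205431840} \approx 28226.0$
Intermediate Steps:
$B{\left(y \right)} = \frac{1}{6}$
$S{\left(N,l \right)} = 2 + l^{2}$ ($S{\left(N,l \right)} = 2 + l l = 2 + l^{2}$)
$k = -3360$ ($k = 420 \left(-8\right) = -3360$)
$W = - \frac{72256199}{205431840}$ ($W = \frac{\left(-38 + \frac{1}{6}\right)^{2}}{-13240} - \frac{3360}{13792} = \left(- \frac{227}{6}\right)^{2} \left(- \frac{1}{13240}\right) - \frac{105}{431} = \frac{51529}{36} \left(- \frac{1}{13240}\right) - \frac{105}{431} = - \frac{51529}{476640} - \frac{105}{431} = - \frac{72256199}{205431840} \approx -0.35173$)
$W + S{\left(-201,-168 \right)} = - \frac{72256199}{205431840} + \left(2 + \left(-168\right)^{2}\right) = - \frac{72256199}{205431840} + \left(2 + 28224\right) = - \frac{72256199}{205431840} + 28226 = \frac{5798446859641}{205431840}$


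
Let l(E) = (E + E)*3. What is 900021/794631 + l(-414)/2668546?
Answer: 399962262677/353418229421 ≈ 1.1317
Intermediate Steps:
l(E) = 6*E (l(E) = (2*E)*3 = 6*E)
900021/794631 + l(-414)/2668546 = 900021/794631 + (6*(-414))/2668546 = 900021*(1/794631) - 2484*1/2668546 = 300007/264877 - 1242/1334273 = 399962262677/353418229421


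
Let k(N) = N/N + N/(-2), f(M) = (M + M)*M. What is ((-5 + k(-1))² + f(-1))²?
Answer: 3249/16 ≈ 203.06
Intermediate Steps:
f(M) = 2*M² (f(M) = (2*M)*M = 2*M²)
k(N) = 1 - N/2 (k(N) = 1 + N*(-½) = 1 - N/2)
((-5 + k(-1))² + f(-1))² = ((-5 + (1 - ½*(-1)))² + 2*(-1)²)² = ((-5 + (1 + ½))² + 2*1)² = ((-5 + 3/2)² + 2)² = ((-7/2)² + 2)² = (49/4 + 2)² = (57/4)² = 3249/16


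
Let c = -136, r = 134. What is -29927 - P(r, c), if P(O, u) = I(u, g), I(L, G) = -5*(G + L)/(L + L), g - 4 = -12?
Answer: -508714/17 ≈ -29924.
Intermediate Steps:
g = -8 (g = 4 - 12 = -8)
I(L, G) = -5*(G + L)/(2*L)
P(O, u) = 5*(8 - u)/(2*u) (P(O, u) = 5*(-1*(-8) - u)/(2*u) = 5*(8 - u)/(2*u))
-29927 - P(r, c) = -29927 - (-5/2 + 20/(-136)) = -29927 - (-5/2 + 20*(-1/136)) = -29927 - (-5/2 - 5/34) = -29927 - 1*(-45/17) = -29927 + 45/17 = -508714/17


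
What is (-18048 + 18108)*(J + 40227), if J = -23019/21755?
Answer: 10501384392/4351 ≈ 2.4136e+6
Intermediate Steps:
J = -23019/21755 (J = -23019*1/21755 = -23019/21755 ≈ -1.0581)
(-18048 + 18108)*(J + 40227) = (-18048 + 18108)*(-23019/21755 + 40227) = 60*(875115366/21755) = 10501384392/4351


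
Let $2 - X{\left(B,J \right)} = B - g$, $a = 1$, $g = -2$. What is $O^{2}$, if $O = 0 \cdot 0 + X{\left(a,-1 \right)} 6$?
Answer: $36$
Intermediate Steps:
$X{\left(B,J \right)} = - B$ ($X{\left(B,J \right)} = 2 - \left(B - -2\right) = 2 - \left(B + 2\right) = 2 - \left(2 + B\right) = - B$)
$O = -6$ ($O = 0 \cdot 0 + \left(-1\right) 1 \cdot 6 = 0 - 6 = -6$)
$O^{2} = \left(-6\right)^{2} = 36$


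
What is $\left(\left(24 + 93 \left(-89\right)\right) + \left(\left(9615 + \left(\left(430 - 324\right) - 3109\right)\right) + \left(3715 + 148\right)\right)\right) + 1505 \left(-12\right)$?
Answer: $-15838$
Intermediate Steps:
$\left(\left(24 + 93 \left(-89\right)\right) + \left(\left(9615 + \left(\left(430 - 324\right) - 3109\right)\right) + \left(3715 + 148\right)\right)\right) + 1505 \left(-12\right) = \left(\left(24 - 8277\right) + \left(\left(9615 + \left(106 - 3109\right)\right) + 3863\right)\right) - 18060 = \left(-8253 + \left(\left(9615 - 3003\right) + 3863\right)\right) - 18060 = \left(-8253 + \left(6612 + 3863\right)\right) - 18060 = \left(-8253 + 10475\right) - 18060 = 2222 - 18060 = -15838$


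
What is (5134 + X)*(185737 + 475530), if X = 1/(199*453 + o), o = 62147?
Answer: 517029720681999/152294 ≈ 3.3949e+9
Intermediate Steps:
X = 1/152294 (X = 1/(199*453 + 62147) = 1/(90147 + 62147) = 1/152294 ≈ 6.5662e-6)
(5134 + X)*(185737 + 475530) = (5134 + 1/152294)*(185737 + 475530) = (781877397/152294)*661267 = 517029720681999/152294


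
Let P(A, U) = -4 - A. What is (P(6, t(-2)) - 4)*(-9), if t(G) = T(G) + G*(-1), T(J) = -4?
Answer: 126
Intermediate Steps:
t(G) = -4 - G (t(G) = -4 + G*(-1) = -4 - G)
(P(6, t(-2)) - 4)*(-9) = ((-4 - 1*6) - 4)*(-9) = ((-4 - 6) - 4)*(-9) = (-10 - 4)*(-9) = -14*(-9) = 126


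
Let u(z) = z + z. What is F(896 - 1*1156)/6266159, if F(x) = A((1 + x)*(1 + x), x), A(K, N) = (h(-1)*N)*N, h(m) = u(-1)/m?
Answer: 135200/6266159 ≈ 0.021576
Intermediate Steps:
u(z) = 2*z
h(m) = -2/m (h(m) = (2*(-1))/m = -2/m)
A(K, N) = 2*N**2 (A(K, N) = ((-2/(-1))*N)*N = ((-2*(-1))*N)*N = (2*N)*N = 2*N**2)
F(x) = 2*x**2
F(896 - 1*1156)/6266159 = (2*(896 - 1*1156)**2)/6266159 = (2*(896 - 1156)**2)*(1/6266159) = (2*(-260)**2)*(1/6266159) = (2*67600)*(1/6266159) = 135200*(1/6266159) = 135200/6266159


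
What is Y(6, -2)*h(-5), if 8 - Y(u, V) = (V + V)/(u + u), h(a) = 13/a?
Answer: -65/3 ≈ -21.667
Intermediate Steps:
Y(u, V) = 8 - V/u (Y(u, V) = 8 - (V + V)/(u + u) = 8 - 2*V/(2*u) = 8 - 2*V*1/(2*u) = 8 - V/u)
Y(6, -2)*h(-5) = (8 - 1*(-2)/6)*(13/(-5)) = (8 - 1*(-2)*1/6)*(13*(-1/5)) = (8 + 1/3)*(-13/5) = (25/3)*(-13/5) = -65/3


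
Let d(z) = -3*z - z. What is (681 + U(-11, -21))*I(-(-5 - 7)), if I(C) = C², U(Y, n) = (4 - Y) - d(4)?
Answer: 102528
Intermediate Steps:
d(z) = -4*z
U(Y, n) = 20 - Y (U(Y, n) = (4 - Y) - (-4)*4 = (4 - Y) - 1*(-16) = (4 - Y) + 16 = 20 - Y)
(681 + U(-11, -21))*I(-(-5 - 7)) = (681 + (20 - 1*(-11)))*(-(-5 - 7))² = (681 + (20 + 11))*(-1*(-12))² = (681 + 31)*12² = 712*144 = 102528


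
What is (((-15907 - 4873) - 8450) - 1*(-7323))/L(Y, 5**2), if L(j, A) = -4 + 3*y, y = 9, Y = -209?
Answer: -21907/23 ≈ -952.48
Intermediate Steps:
L(j, A) = 23 (L(j, A) = -4 + 3*9 = -4 + 27 = 23)
(((-15907 - 4873) - 8450) - 1*(-7323))/L(Y, 5**2) = (((-15907 - 4873) - 8450) - 1*(-7323))/23 = ((-20780 - 8450) + 7323)*(1/23) = (-29230 + 7323)*(1/23) = -21907*1/23 = -21907/23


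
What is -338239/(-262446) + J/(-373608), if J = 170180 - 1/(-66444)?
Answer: 904809320774627/1085827019310432 ≈ 0.83329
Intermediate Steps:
J = 11307439921/66444 (J = 170180 - 1*(-1/66444) = 170180 + 1/66444 = 11307439921/66444 ≈ 1.7018e+5)
-338239/(-262446) + J/(-373608) = -338239/(-262446) + (11307439921/66444)/(-373608) = -338239*(-1/262446) + (11307439921/66444)*(-1/373608) = 338239/262446 - 11307439921/24824009952 = 904809320774627/1085827019310432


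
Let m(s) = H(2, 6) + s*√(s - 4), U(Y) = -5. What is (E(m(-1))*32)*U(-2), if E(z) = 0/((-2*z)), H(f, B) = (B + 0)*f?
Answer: 0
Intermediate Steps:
H(f, B) = B*f
m(s) = 12 + s*√(-4 + s) (m(s) = 6*2 + s*√(s - 4) = 12 + s*√(-4 + s))
E(z) = 0 (E(z) = 0*(-1/(2*z)) = 0)
(E(m(-1))*32)*U(-2) = (0*32)*(-5) = 0*(-5) = 0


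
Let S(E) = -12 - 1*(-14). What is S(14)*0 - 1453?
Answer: -1453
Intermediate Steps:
S(E) = 2 (S(E) = -12 + 14 = 2)
S(14)*0 - 1453 = 2*0 - 1453 = 0 - 1453 = -1453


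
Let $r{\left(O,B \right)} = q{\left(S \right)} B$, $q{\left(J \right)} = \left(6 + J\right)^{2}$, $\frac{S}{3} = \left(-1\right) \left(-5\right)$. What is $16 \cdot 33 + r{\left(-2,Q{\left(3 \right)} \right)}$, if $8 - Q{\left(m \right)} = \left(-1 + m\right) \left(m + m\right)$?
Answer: $-1236$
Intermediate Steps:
$S = 15$ ($S = 3 \left(\left(-1\right) \left(-5\right)\right) = 3 \cdot 5 = 15$)
$Q{\left(m \right)} = 8 - 2 m \left(-1 + m\right)$ ($Q{\left(m \right)} = 8 - \left(-1 + m\right) \left(m + m\right) = 8 - \left(-1 + m\right) 2 m = 8 - 2 m \left(-1 + m\right)$)
$r{\left(O,B \right)} = 441 B$ ($r{\left(O,B \right)} = \left(6 + 15\right)^{2} B = 21^{2} B = 441 B$)
$16 \cdot 33 + r{\left(-2,Q{\left(3 \right)} \right)} = 16 \cdot 33 + 441 \left(8 - 2 \cdot 3^{2} + 2 \cdot 3\right) = 528 + 441 \left(8 - 18 + 6\right) = 528 + 441 \left(-4\right) = 528 - 1764 = -1236$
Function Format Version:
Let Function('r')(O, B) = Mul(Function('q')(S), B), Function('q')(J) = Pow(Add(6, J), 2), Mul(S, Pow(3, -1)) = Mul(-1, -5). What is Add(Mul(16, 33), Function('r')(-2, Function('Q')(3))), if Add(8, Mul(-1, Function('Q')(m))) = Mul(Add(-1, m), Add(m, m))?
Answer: -1236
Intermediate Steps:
S = 15 (S = Mul(3, Mul(-1, -5)) = Mul(3, 5) = 15)
Function('Q')(m) = Add(8, Mul(-2, m, Add(-1, m))) (Function('Q')(m) = Add(8, Mul(-1, Mul(Add(-1, m), Add(m, m)))) = Add(8, Mul(-1, Mul(Add(-1, m), Mul(2, m)))) = Add(8, Mul(-1, Mul(2, m, Add(-1, m)))) = Add(8, Mul(-2, m, Add(-1, m))))
Function('r')(O, B) = Mul(441, B) (Function('r')(O, B) = Mul(Pow(Add(6, 15), 2), B) = Mul(Pow(21, 2), B) = Mul(441, B))
Add(Mul(16, 33), Function('r')(-2, Function('Q')(3))) = Add(Mul(16, 33), Mul(441, Add(8, Mul(-2, Pow(3, 2)), Mul(2, 3)))) = Add(528, Mul(441, Add(8, Mul(-2, 9), 6))) = Add(528, Mul(441, Add(8, -18, 6))) = Add(528, Mul(441, -4)) = Add(528, -1764) = -1236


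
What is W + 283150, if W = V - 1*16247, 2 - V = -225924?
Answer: 492829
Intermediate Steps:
V = 225926 (V = 2 - 1*(-225924) = 2 + 225924 = 225926)
W = 209679 (W = 225926 - 1*16247 = 225926 - 16247 = 209679)
W + 283150 = 209679 + 283150 = 492829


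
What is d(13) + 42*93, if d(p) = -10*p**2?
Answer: 2216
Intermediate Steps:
d(13) + 42*93 = -10*13**2 + 42*93 = -10*169 + 3906 = -1690 + 3906 = 2216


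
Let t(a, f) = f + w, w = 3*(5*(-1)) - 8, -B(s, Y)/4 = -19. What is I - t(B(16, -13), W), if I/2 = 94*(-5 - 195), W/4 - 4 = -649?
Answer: -34997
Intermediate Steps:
B(s, Y) = 76 (B(s, Y) = -4*(-19) = 76)
W = -2580 (W = 16 + 4*(-649) = 16 - 2596 = -2580)
w = -23 (w = 3*(-5) - 8 = -15 - 8 = -23)
t(a, f) = -23 + f (t(a, f) = f - 23 = -23 + f)
I = -37600 (I = 2*(94*(-5 - 195)) = 2*(94*(-200)) = 2*(-18800) = -37600)
I - t(B(16, -13), W) = -37600 - (-23 - 2580) = -37600 - 1*(-2603) = -37600 + 2603 = -34997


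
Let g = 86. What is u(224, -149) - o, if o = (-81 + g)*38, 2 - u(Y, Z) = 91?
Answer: -279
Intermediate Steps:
u(Y, Z) = -89 (u(Y, Z) = 2 - 1*91 = 2 - 91 = -89)
o = 190 (o = (-81 + 86)*38 = 5*38 = 190)
u(224, -149) - o = -89 - 1*190 = -89 - 190 = -279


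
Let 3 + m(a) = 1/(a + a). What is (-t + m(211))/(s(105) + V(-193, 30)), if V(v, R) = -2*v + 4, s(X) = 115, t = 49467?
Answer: -20876339/213110 ≈ -97.960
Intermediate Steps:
V(v, R) = 4 - 2*v
m(a) = -3 + 1/(2*a) (m(a) = -3 + 1/(a + a) = -3 + 1/(2*a))
(-t + m(211))/(s(105) + V(-193, 30)) = (-1*49467 + (-3 + (½)/211))/(115 + (4 - 2*(-193))) = (-49467 + (-3 + (½)*(1/211)))/(115 + (4 + 386)) = (-49467 + (-3 + 1/422))/(115 + 390) = (-49467 - 1265/422)/505 = -20876339/422*1/505 = -20876339/213110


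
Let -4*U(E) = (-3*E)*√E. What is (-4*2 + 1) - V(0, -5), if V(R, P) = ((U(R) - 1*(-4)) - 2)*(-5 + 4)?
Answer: -5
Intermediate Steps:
U(E) = 3*E^(3/2)/4 (U(E) = -(-3*E)*√E/4 = -(-3)*E^(3/2)/4 = 3*E^(3/2)/4)
V(R, P) = -2 - 3*R^(3/2)/4 (V(R, P) = ((3*R^(3/2)/4 - 1*(-4)) - 2)*(-5 + 4) = ((3*R^(3/2)/4 + 4) - 2)*(-1) = ((4 + 3*R^(3/2)/4) - 2)*(-1) = (2 + 3*R^(3/2)/4)*(-1) = -2 - 3*R^(3/2)/4)
(-4*2 + 1) - V(0, -5) = (-4*2 + 1) - (-2 - 3*0^(3/2)/4) = (-8 + 1) - (-2 - ¾*0) = -7 - (-2 + 0) = -7 - 1*(-2) = -7 + 2 = -5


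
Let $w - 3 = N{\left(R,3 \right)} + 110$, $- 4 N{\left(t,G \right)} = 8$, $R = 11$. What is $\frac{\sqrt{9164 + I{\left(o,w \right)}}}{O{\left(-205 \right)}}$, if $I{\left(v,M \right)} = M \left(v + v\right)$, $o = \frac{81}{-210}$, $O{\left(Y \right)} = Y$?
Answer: $- \frac{\sqrt{11121005}}{7175} \approx -0.46478$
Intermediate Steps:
$N{\left(t,G \right)} = -2$ ($N{\left(t,G \right)} = \left(- \frac{1}{4}\right) 8 = -2$)
$o = - \frac{27}{70}$ ($o = 81 \left(- \frac{1}{210}\right) = - \frac{27}{70} \approx -0.38571$)
$w = 111$ ($w = 3 + \left(-2 + 110\right) = 3 + 108 = 111$)
$I{\left(v,M \right)} = 2 M v$ ($I{\left(v,M \right)} = M 2 v = 2 M v$)
$\frac{\sqrt{9164 + I{\left(o,w \right)}}}{O{\left(-205 \right)}} = \frac{\sqrt{9164 + 2 \cdot 111 \left(- \frac{27}{70}\right)}}{-205} = \sqrt{9164 - \frac{2997}{35}} \left(- \frac{1}{205}\right) = \sqrt{\frac{317743}{35}} \left(- \frac{1}{205}\right) = \frac{\sqrt{11121005}}{35} \left(- \frac{1}{205}\right) = - \frac{\sqrt{11121005}}{7175}$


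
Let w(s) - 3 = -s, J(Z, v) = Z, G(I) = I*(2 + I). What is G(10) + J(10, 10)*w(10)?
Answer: 50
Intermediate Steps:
w(s) = 3 - s
G(10) + J(10, 10)*w(10) = 10*(2 + 10) + 10*(3 - 1*10) = 10*12 + 10*(3 - 10) = 120 + 10*(-7) = 120 - 70 = 50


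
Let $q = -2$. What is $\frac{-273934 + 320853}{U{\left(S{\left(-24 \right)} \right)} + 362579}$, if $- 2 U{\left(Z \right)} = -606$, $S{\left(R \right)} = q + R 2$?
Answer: $\frac{46919}{362882} \approx 0.1293$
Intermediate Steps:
$S{\left(R \right)} = -2 + 2 R$ ($S{\left(R \right)} = -2 + R 2 = -2 + 2 R$)
$U{\left(Z \right)} = 303$ ($U{\left(Z \right)} = \left(- \frac{1}{2}\right) \left(-606\right) = 303$)
$\frac{-273934 + 320853}{U{\left(S{\left(-24 \right)} \right)} + 362579} = \frac{-273934 + 320853}{303 + 362579} = \frac{46919}{362882}$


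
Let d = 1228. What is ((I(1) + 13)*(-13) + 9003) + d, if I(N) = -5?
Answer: 10127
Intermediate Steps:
((I(1) + 13)*(-13) + 9003) + d = ((-5 + 13)*(-13) + 9003) + 1228 = (8*(-13) + 9003) + 1228 = (-104 + 9003) + 1228 = 8899 + 1228 = 10127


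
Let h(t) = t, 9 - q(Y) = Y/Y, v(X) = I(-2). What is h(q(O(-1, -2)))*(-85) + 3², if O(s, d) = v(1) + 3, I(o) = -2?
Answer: -671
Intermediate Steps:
v(X) = -2
O(s, d) = 1 (O(s, d) = -2 + 3 = 1)
q(Y) = 8 (q(Y) = 9 - Y/Y = 9 - 1*1 = 9 - 1 = 8)
h(q(O(-1, -2)))*(-85) + 3² = 8*(-85) + 3² = -680 + 9 = -671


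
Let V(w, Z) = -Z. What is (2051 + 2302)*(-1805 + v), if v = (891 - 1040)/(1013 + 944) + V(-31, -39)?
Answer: -15044886483/1957 ≈ -7.6877e+6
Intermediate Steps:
v = 76174/1957 (v = (891 - 1040)/(1013 + 944) - 1*(-39) = -149/1957 + 39 = 76174/1957 ≈ 38.924)
(2051 + 2302)*(-1805 + v) = (2051 + 2302)*(-1805 + 76174/1957) = 4353*(-3456211/1957) = -15044886483/1957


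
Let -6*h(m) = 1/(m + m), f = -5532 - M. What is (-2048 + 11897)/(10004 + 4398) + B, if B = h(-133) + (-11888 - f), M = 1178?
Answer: -3131675315/604884 ≈ -5177.3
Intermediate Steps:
f = -6710 (f = -5532 - 1*1178 = -5532 - 1178 = -6710)
h(m) = -1/(12*m) (h(m) = -1/(6*(m + m)) = -1/(2*m)/6 = -1/(12*m))
B = -8264087/1596 (B = -1/12/(-133) + (-11888 - 1*(-6710)) = -1/12*(-1/133) + (-11888 + 6710) = 1/1596 - 5178 = -8264087/1596 ≈ -5178.0)
(-2048 + 11897)/(10004 + 4398) + B = (-2048 + 11897)/(10004 + 4398) - 8264087/1596 = 9849/14402 - 8264087/1596 = -3131675315/604884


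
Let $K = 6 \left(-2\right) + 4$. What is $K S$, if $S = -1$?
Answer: $8$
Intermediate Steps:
$K = -8$ ($K = -12 + 4 = -8$)
$K S = \left(-8\right) \left(-1\right) = 8$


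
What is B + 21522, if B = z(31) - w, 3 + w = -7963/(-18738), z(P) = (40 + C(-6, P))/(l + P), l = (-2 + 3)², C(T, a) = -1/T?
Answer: 12907232227/599616 ≈ 21526.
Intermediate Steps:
l = 1 (l = 1² = 1)
z(P) = 241/(6*(1 + P)) (z(P) = (40 - 1/(-6))/(1 + P) = (40 - 1*(-⅙))/(1 + P) = (40 + ⅙)/(1 + P) = 241/(6*(1 + P)))
w = -48251/18738 (w = -3 - 7963/(-18738) = -3 - 7963*(-1/18738) = -3 + 7963/18738 = -48251/18738 ≈ -2.5750)
B = 2296675/599616 (B = 241/(6*(1 + 31)) - 1*(-48251/18738) = (241/6)/32 + 48251/18738 = (241/6)*(1/32) + 48251/18738 = 241/192 + 48251/18738 = 2296675/599616 ≈ 3.8302)
B + 21522 = 2296675/599616 + 21522 = 12907232227/599616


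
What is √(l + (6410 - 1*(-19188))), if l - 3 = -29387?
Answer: I*√3786 ≈ 61.53*I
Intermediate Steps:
l = -29384 (l = 3 - 29387 = -29384)
√(l + (6410 - 1*(-19188))) = √(-29384 + (6410 - 1*(-19188))) = √(-29384 + (6410 + 19188)) = √(-29384 + 25598) = √(-3786) = I*√3786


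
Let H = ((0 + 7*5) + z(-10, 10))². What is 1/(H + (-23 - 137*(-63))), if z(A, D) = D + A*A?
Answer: 1/29633 ≈ 3.3746e-5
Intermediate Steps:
z(A, D) = D + A²
H = 21025 (H = ((0 + 7*5) + (10 + (-10)²))² = ((0 + 35) + (10 + 100))² = (35 + 110)² = 145² = 21025)
1/(H + (-23 - 137*(-63))) = 1/(21025 + (-23 - 137*(-63))) = 1/(21025 + (-23 + 8631)) = 1/(21025 + 8608) = 1/29633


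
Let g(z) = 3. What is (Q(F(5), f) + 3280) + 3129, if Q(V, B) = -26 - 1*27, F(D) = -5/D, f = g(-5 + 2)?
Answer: 6356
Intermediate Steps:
f = 3
Q(V, B) = -53 (Q(V, B) = -26 - 27 = -53)
(Q(F(5), f) + 3280) + 3129 = (-53 + 3280) + 3129 = 3227 + 3129 = 6356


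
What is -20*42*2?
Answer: -1680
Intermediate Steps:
-20*42*2 = -840*2 = -1680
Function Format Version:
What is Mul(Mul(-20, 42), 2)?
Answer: -1680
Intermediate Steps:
Mul(Mul(-20, 42), 2) = Mul(-840, 2) = -1680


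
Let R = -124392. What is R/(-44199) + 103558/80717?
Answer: 53544722/13068171 ≈ 4.0973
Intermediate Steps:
R/(-44199) + 103558/80717 = -124392/(-44199) + 103558/80717 = -124392*(-1/44199) + 103558*(1/80717) = 41464/14733 + 1138/887 = 53544722/13068171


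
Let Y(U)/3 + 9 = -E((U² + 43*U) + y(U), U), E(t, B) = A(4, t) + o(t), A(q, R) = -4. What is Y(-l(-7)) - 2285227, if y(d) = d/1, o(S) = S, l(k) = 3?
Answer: -2284873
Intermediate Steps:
y(d) = d (y(d) = d*1 = d)
E(t, B) = -4 + t
Y(U) = -15 - 132*U - 3*U² (Y(U) = -27 + 3*(-(-4 + ((U² + 43*U) + U))) = -27 + 3*(-(-4 + (U² + 44*U))) = -27 + 3*(-(-4 + U² + 44*U)) = -27 + 3*(4 - U² - 44*U) = -27 + (12 - 132*U - 3*U²) = -15 - 132*U - 3*U²)
Y(-l(-7)) - 2285227 = (-15 - (-132)*3 - 3*(-1*3)²) - 2285227 = (-15 - 132*(-3) - 3*(-3)²) - 2285227 = (-15 + 396 - 3*9) - 2285227 = (-15 + 396 - 27) - 2285227 = 354 - 2285227 = -2284873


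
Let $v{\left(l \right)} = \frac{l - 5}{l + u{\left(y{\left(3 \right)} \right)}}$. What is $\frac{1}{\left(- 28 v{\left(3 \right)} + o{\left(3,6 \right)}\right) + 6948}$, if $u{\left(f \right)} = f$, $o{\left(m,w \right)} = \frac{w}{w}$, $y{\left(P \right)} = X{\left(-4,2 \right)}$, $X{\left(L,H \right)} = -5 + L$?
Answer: $\frac{3}{20819} \approx 0.0001441$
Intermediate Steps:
$y{\left(P \right)} = -9$ ($y{\left(P \right)} = -5 - 4 = -9$)
$o{\left(m,w \right)} = 1$
$v{\left(l \right)} = \frac{-5 + l}{-9 + l}$ ($v{\left(l \right)} = \frac{l - 5}{l - 9} = \frac{-5 + l}{-9 + l}$)
$\frac{1}{\left(- 28 v{\left(3 \right)} + o{\left(3,6 \right)}\right) + 6948} = \frac{1}{\left(- 28 \frac{-5 + 3}{-9 + 3} + 1\right) + 6948} = \frac{1}{\left(- 28 \frac{1}{-6} \left(-2\right) + 1\right) + 6948} = \frac{1}{\left(- 28 \left(\left(- \frac{1}{6}\right) \left(-2\right)\right) + 1\right) + 6948} = \frac{1}{\left(\left(-28\right) \frac{1}{3} + 1\right) + 6948} = \frac{1}{\left(- \frac{28}{3} + 1\right) + 6948} = \frac{1}{- \frac{25}{3} + 6948} = \frac{1}{\frac{20819}{3}} = \frac{3}{20819}$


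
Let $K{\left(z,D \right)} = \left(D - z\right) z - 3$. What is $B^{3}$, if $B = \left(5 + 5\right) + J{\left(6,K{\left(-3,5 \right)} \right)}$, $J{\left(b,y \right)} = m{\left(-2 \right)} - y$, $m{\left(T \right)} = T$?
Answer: $42875$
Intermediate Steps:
$K{\left(z,D \right)} = -3 + z \left(D - z\right)$ ($K{\left(z,D \right)} = z \left(D - z\right) - 3 = -3 + z \left(D - z\right)$)
$J{\left(b,y \right)} = -2 - y$
$B = 35$ ($B = \left(5 + 5\right) - \left(-1 - 15 - 9\right) = 10 - \left(-16 - 9\right) = 10 - -25 = 10 + \left(-2 + 27\right) = 10 + 25 = 35$)
$B^{3} = 35^{3} = 42875$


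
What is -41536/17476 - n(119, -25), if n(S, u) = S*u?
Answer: 12987391/4369 ≈ 2972.6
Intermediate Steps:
-41536/17476 - n(119, -25) = -41536/17476 - 119*(-25) = -41536*1/17476 - 1*(-2975) = -10384/4369 + 2975 = 12987391/4369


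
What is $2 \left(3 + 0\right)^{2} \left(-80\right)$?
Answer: $-1440$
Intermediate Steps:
$2 \left(3 + 0\right)^{2} \left(-80\right) = 2 \cdot 3^{2} \left(-80\right) = 2 \cdot 9 \left(-80\right) = 18 \left(-80\right) = -1440$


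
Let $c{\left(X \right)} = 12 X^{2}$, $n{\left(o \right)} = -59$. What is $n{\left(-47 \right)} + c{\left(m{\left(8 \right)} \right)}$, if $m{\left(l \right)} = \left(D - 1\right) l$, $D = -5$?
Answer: $27589$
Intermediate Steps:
$m{\left(l \right)} = - 6 l$ ($m{\left(l \right)} = \left(-5 - 1\right) l = - 6 l$)
$n{\left(-47 \right)} + c{\left(m{\left(8 \right)} \right)} = -59 + 12 \left(\left(-6\right) 8\right)^{2} = -59 + 12 \left(-48\right)^{2} = -59 + 12 \cdot 2304 = -59 + 27648 = 27589$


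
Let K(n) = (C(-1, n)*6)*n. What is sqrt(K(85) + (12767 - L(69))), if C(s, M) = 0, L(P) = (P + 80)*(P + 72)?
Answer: I*sqrt(8242) ≈ 90.785*I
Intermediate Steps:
L(P) = (72 + P)*(80 + P) (L(P) = (80 + P)*(72 + P) = (72 + P)*(80 + P))
K(n) = 0 (K(n) = (0*6)*n = 0*n = 0)
sqrt(K(85) + (12767 - L(69))) = sqrt(0 + (12767 - (5760 + 69**2 + 152*69))) = sqrt(0 + (12767 - (5760 + 4761 + 10488))) = sqrt(0 + (12767 - 1*21009)) = sqrt(0 + (12767 - 21009)) = sqrt(0 - 8242) = sqrt(-8242) = I*sqrt(8242)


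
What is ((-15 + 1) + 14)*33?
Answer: 0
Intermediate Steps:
((-15 + 1) + 14)*33 = (-14 + 14)*33 = 0*33 = 0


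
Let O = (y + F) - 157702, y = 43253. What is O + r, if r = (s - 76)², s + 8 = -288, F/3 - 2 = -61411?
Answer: -160292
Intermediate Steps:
F = -184227 (F = 6 + 3*(-61411) = 6 - 184233 = -184227)
s = -296 (s = -8 - 288 = -296)
r = 138384 (r = (-296 - 76)² = (-372)² = 138384)
O = -298676 (O = (43253 - 184227) - 157702 = -140974 - 157702 = -298676)
O + r = -298676 + 138384 = -160292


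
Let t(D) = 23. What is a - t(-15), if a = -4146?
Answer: -4169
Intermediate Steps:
a - t(-15) = -4146 - 1*23 = -4146 - 23 = -4169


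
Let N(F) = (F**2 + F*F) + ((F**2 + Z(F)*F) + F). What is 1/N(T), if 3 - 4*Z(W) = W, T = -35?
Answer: 2/6615 ≈ 0.00030234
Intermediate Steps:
Z(W) = 3/4 - W/4
N(F) = F + 3*F**2 + F*(3/4 - F/4) (N(F) = (F**2 + F*F) + ((F**2 + (3/4 - F/4)*F) + F) = (F**2 + F**2) + ((F**2 + F*(3/4 - F/4)) + F) = 2*F**2 + (F + F**2 + F*(3/4 - F/4)) = F + 3*F**2 + F*(3/4 - F/4))
1/N(T) = 1/((1/4)*(-35)*(7 + 11*(-35))) = 1/((1/4)*(-35)*(7 - 385)) = 1/((1/4)*(-35)*(-378)) = 1/(6615/2) = 2/6615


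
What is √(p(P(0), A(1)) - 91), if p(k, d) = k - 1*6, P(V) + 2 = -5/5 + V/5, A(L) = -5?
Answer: 10*I ≈ 10.0*I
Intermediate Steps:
P(V) = -3 + V/5 (P(V) = -2 + (-5/5 + V/5) = -2 + (-5*⅕ + V*(⅕)) = -2 + (-1 + V/5) = -3 + V/5)
p(k, d) = -6 + k (p(k, d) = k - 6 = -6 + k)
√(p(P(0), A(1)) - 91) = √((-6 + (-3 + (⅕)*0)) - 91) = √((-6 + (-3 + 0)) - 91) = √((-6 - 3) - 91) = √(-9 - 91) = √(-100) = 10*I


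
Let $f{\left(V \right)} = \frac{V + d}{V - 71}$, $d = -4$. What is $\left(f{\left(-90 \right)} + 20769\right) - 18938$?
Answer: $\frac{294885}{161} \approx 1831.6$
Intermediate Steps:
$f{\left(V \right)} = \frac{-4 + V}{-71 + V}$ ($f{\left(V \right)} = \frac{V - 4}{V - 71} = \frac{-4 + V}{-71 + V}$)
$\left(f{\left(-90 \right)} + 20769\right) - 18938 = \left(\frac{-4 - 90}{-71 - 90} + 20769\right) - 18938 = \left(\frac{1}{-161} \left(-94\right) + 20769\right) - 18938 = \left(\left(- \frac{1}{161}\right) \left(-94\right) + 20769\right) - 18938 = \left(\frac{94}{161} + 20769\right) - 18938 = \frac{3343903}{161} - 18938 = \frac{294885}{161}$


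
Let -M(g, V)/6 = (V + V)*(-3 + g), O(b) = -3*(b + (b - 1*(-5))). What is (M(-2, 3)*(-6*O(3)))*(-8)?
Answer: -285120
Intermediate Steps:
O(b) = -15 - 6*b (O(b) = -3*(b + (b + 5)) = -3*(b + (5 + b)) = -3*(5 + 2*b) = -15 - 6*b)
M(g, V) = -12*V*(-3 + g) (M(g, V) = -6*(V + V)*(-3 + g) = -6*2*V*(-3 + g) = -12*V*(-3 + g))
(M(-2, 3)*(-6*O(3)))*(-8) = ((12*3*(3 - 1*(-2)))*(-6*(-15 - 6*3)))*(-8) = ((12*3*(3 + 2))*(-6*(-15 - 18)))*(-8) = ((12*3*5)*(-6*(-33)))*(-8) = (180*198)*(-8) = 35640*(-8) = -285120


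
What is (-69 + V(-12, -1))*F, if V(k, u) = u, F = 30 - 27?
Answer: -210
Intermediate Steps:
F = 3
(-69 + V(-12, -1))*F = (-69 - 1)*3 = -70*3 = -210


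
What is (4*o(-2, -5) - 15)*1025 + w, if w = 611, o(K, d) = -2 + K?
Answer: -31164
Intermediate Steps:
(4*o(-2, -5) - 15)*1025 + w = (4*(-2 - 2) - 15)*1025 + 611 = (4*(-4) - 15)*1025 + 611 = (-16 - 15)*1025 + 611 = -31*1025 + 611 = -31775 + 611 = -31164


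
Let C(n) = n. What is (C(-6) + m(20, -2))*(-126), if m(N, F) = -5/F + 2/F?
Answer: 567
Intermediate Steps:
m(N, F) = -3/F
(C(-6) + m(20, -2))*(-126) = (-6 - 3/(-2))*(-126) = (-6 - 3*(-½))*(-126) = (-6 + 3/2)*(-126) = -9/2*(-126) = 567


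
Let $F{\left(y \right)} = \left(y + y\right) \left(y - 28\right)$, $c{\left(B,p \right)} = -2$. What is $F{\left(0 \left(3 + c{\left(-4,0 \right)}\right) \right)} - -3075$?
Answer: $3075$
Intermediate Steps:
$F{\left(y \right)} = 2 y \left(-28 + y\right)$
$F{\left(0 \left(3 + c{\left(-4,0 \right)}\right) \right)} - -3075 = 2 \cdot 0 \left(3 - 2\right) \left(-28 + 0 \left(3 - 2\right)\right) - -3075 = 2 \cdot 0 \cdot 1 \left(-28 + 0 \cdot 1\right) + 3075 = 2 \cdot 0 \left(-28 + 0\right) + 3075 = 2 \cdot 0 \left(-28\right) + 3075 = 0 + 3075 = 3075$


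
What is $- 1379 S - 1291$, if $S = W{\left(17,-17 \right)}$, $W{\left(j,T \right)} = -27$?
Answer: $35942$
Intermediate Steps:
$S = -27$
$- 1379 S - 1291 = \left(-1379\right) \left(-27\right) - 1291 = 37233 - 1291 = 35942$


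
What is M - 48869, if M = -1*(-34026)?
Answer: -14843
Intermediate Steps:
M = 34026
M - 48869 = 34026 - 48869 = -14843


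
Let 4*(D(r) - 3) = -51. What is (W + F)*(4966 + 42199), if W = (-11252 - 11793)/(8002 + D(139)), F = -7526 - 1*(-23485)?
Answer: 24058917957015/31969 ≈ 7.5257e+8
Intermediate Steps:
D(r) = -39/4 (D(r) = 3 + (¼)*(-51) = 3 - 51/4 = -39/4)
F = 15959 (F = -7526 + 23485 = 15959)
W = -92180/31969 (W = (-11252 - 11793)/(8002 - 39/4) = -23045/31969/4 = -23045*4/31969 = -92180/31969 ≈ -2.8834)
(W + F)*(4966 + 42199) = (-92180/31969 + 15959)*(4966 + 42199) = (510101091/31969)*47165 = 24058917957015/31969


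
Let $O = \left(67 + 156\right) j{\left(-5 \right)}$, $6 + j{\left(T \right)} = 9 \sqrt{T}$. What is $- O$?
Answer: $1338 - 2007 i \sqrt{5} \approx 1338.0 - 4487.8 i$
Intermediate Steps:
$j{\left(T \right)} = -6 + 9 \sqrt{T}$
$O = -1338 + 2007 i \sqrt{5}$ ($O = \left(67 + 156\right) \left(-6 + 9 \sqrt{-5}\right) = 223 \left(-6 + 9 i \sqrt{5}\right) = -1338 + 2007 i \sqrt{5} \approx -1338.0 + 4487.8 i$)
$- O = - (-1338 + 2007 i \sqrt{5}) = 1338 - 2007 i \sqrt{5}$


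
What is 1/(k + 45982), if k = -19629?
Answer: 1/26353 ≈ 3.7946e-5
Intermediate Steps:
1/(k + 45982) = 1/(-19629 + 45982) = 1/26353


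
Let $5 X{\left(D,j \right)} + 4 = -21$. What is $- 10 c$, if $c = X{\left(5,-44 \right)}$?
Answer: $50$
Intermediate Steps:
$X{\left(D,j \right)} = -5$ ($X{\left(D,j \right)} = - \frac{4}{5} + \frac{1}{5} \left(-21\right) = - \frac{4}{5} - \frac{21}{5} = -5$)
$c = -5$
$- 10 c = \left(-10\right) \left(-5\right) = 50$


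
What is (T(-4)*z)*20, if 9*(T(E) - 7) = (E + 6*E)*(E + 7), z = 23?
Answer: -3220/3 ≈ -1073.3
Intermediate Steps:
T(E) = 7 + 7*E*(7 + E)/9 (T(E) = 7 + ((E + 6*E)*(E + 7))/9 = 7 + ((7*E)*(7 + E))/9 = 7 + (7*E*(7 + E))/9 = 7 + 7*E*(7 + E)/9)
(T(-4)*z)*20 = ((7 + (7/9)*(-4)² + (49/9)*(-4))*23)*20 = ((7 + (7/9)*16 - 196/9)*23)*20 = ((7 + 112/9 - 196/9)*23)*20 = -7/3*23*20 = -161/3*20 = -3220/3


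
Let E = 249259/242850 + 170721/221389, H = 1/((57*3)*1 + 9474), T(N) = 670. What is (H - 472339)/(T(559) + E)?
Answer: -16328975034302483140/23224347435177943 ≈ -703.10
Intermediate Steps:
H = 1/9645 (H = 1/(171*1 + 9474) = 1/(171 + 9474) = 1/9645 ≈ 0.00010368)
E = 96642795601/53764318650 (E = 249259*(1/242850) + 170721*(1/221389) = 249259/242850 + 170721/221389 = 96642795601/53764318650 ≈ 1.7975)
(H - 472339)/(T(559) + E) = (1/9645 - 472339)/(670 + 96642795601/53764318650) = -4555709654/(9645*36118736291101/53764318650) = -4555709654/9645*53764318650/36118736291101 = -16328975034302483140/23224347435177943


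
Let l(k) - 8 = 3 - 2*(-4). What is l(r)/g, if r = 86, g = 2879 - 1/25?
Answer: 475/71974 ≈ 0.0065996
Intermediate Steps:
g = 71974/25 (g = 2879 - 1*1/25 = 2879 - 1/25 = 71974/25 ≈ 2879.0)
l(k) = 19 (l(k) = 8 + (3 - 2*(-4)) = 8 + (3 + 8) = 8 + 11 = 19)
l(r)/g = 19/(71974/25) = 19*(25/71974) = 475/71974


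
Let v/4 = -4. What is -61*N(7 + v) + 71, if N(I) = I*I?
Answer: -4870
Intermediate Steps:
v = -16 (v = 4*(-4) = -16)
N(I) = I**2
-61*N(7 + v) + 71 = -61*(7 - 16)**2 + 71 = -61*(-9)**2 + 71 = -61*81 + 71 = -4941 + 71 = -4870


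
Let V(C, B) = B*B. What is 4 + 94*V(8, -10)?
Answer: 9404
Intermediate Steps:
V(C, B) = B²
4 + 94*V(8, -10) = 4 + 94*(-10)² = 4 + 94*100 = 4 + 9400 = 9404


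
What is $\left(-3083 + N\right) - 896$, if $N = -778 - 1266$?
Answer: $-6023$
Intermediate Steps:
$N = -2044$ ($N = -778 - 1266 = -2044$)
$\left(-3083 + N\right) - 896 = \left(-3083 - 2044\right) - 896 = -5127 - 896 = -6023$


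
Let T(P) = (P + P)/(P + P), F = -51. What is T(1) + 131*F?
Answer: -6680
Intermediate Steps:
T(P) = 1 (T(P) = (2*P)/((2*P)) = (2*P)*(1/(2*P)) = 1)
T(1) + 131*F = 1 + 131*(-51) = 1 - 6681 = -6680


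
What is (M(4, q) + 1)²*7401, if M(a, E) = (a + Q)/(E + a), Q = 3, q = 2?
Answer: 416923/12 ≈ 34744.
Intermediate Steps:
M(a, E) = (3 + a)/(E + a) (M(a, E) = (a + 3)/(E + a) = (3 + a)/(E + a))
(M(4, q) + 1)²*7401 = ((3 + 4)/(2 + 4) + 1)²*7401 = (7/6 + 1)²*7401 = (13/6)²*7401 = (169/36)*7401 = 416923/12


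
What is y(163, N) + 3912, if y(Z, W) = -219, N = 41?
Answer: 3693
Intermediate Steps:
y(163, N) + 3912 = -219 + 3912 = 3693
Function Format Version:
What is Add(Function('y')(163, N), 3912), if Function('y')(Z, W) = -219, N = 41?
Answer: 3693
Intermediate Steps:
Add(Function('y')(163, N), 3912) = Add(-219, 3912) = 3693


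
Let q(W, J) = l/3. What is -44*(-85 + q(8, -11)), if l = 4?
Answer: 11044/3 ≈ 3681.3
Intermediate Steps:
q(W, J) = 4/3
-44*(-85 + q(8, -11)) = -44*(-85 + 4/3) = -44*(-251/3) = 11044/3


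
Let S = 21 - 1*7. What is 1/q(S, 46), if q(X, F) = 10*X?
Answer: 1/140 ≈ 0.0071429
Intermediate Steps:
S = 14 (S = 21 - 7 = 14)
1/q(S, 46) = 1/(10*14) = 1/140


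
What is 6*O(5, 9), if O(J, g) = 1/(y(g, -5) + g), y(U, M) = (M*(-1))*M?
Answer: -3/8 ≈ -0.37500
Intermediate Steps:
y(U, M) = -M² (y(U, M) = (-M)*M = -M²)
O(J, g) = 1/(-25 + g) (O(J, g) = 1/(-1*(-5)² + g) = 1/(-1*25 + g) = 1/(-25 + g))
6*O(5, 9) = 6/(-25 + 9) = 6/(-16) = 6*(-1/16) = -3/8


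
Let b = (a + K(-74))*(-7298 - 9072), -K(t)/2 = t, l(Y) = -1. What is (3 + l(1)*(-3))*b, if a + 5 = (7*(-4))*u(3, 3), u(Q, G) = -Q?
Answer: -22295940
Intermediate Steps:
K(t) = -2*t
a = 79 (a = -5 + (7*(-4))*(-1*3) = -5 - 28*(-3) = -5 + 84 = 79)
b = -3715990 (b = (79 - 2*(-74))*(-7298 - 9072) = (79 + 148)*(-16370) = 227*(-16370) = -3715990)
(3 + l(1)*(-3))*b = (3 - 1*(-3))*(-3715990) = (3 + 3)*(-3715990) = 6*(-3715990) = -22295940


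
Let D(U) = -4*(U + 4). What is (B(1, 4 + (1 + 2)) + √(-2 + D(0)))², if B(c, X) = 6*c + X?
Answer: 151 + 78*I*√2 ≈ 151.0 + 110.31*I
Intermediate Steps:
B(c, X) = X + 6*c
D(U) = -16 - 4*U (D(U) = -4*(4 + U) = -16 - 4*U)
(B(1, 4 + (1 + 2)) + √(-2 + D(0)))² = (((4 + (1 + 2)) + 6*1) + √(-2 + (-16 - 4*0)))² = (((4 + 3) + 6) + √(-2 + (-16 + 0)))² = ((7 + 6) + √(-2 - 16))² = (13 + √(-18))² = (13 + 3*I*√2)²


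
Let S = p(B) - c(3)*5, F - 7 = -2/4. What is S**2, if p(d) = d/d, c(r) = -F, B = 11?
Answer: 4489/4 ≈ 1122.3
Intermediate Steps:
F = 13/2 (F = 7 - 2/4 = 7 - 2*1/4 = 7 - 1/2 = 13/2 ≈ 6.5000)
c(r) = -13/2 (c(r) = -1*13/2 = -13/2)
p(d) = 1
S = 67/2 (S = 1 - (-13)*5/2 = 1 - 1*(-65/2) = 1 + 65/2 = 67/2 ≈ 33.500)
S**2 = (67/2)**2 = 4489/4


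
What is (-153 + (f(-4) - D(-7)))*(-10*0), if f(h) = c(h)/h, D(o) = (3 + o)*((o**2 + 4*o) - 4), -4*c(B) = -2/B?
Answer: 0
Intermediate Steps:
c(B) = 1/(2*B) (c(B) = -(-1)/(2*B) = 1/(2*B))
D(o) = (3 + o)*(-4 + o**2 + 4*o)
f(h) = 1/(2*h**2) (f(h) = (1/(2*h))/h = 1/(2*h**2))
(-153 + (f(-4) - D(-7)))*(-10*0) = (-153 + ((1/2)/(-4)**2 - (-12 + (-7)**3 + 7*(-7)**2 + 8*(-7))))*(-10*0) = (-153 + ((1/2)*(1/16) - (-12 - 343 + 7*49 - 56)))*0 = (-153 + (1/32 - (-12 - 343 + 343 - 56)))*0 = (-153 + (1/32 - 1*(-68)))*0 = (-153 + (1/32 + 68))*0 = (-153 + 2177/32)*0 = -2719/32*0 = 0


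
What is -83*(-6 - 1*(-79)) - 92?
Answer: -6151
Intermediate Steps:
-83*(-6 - 1*(-79)) - 92 = -83*(-6 + 79) - 92 = -83*73 - 92 = -6059 - 92 = -6151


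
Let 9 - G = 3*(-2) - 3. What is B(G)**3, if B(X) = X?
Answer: 5832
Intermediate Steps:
G = 18 (G = 9 - (3*(-2) - 3) = 9 - (-6 - 3) = 9 - 1*(-9) = 9 + 9 = 18)
B(G)**3 = 18**3 = 5832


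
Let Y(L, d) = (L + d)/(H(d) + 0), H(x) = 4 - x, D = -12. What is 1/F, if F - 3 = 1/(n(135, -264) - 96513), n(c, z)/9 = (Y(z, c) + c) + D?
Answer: 12497025/37490944 ≈ 0.33333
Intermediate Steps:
Y(L, d) = (L + d)/(4 - d) (Y(L, d) = (L + d)/((4 - d) + 0) = (L + d)/(4 - d))
n(c, z) = -108 + 9*c + 9*(-c - z)/(-4 + c) (n(c, z) = 9*(((-z - c)/(-4 + c) + c) - 12) = 9*(((-c - z)/(-4 + c) + c) - 12) = 9*((c + (-c - z)/(-4 + c)) - 12) = 9*(-12 + c + (-c - z)/(-4 + c)) = -108 + 9*c + 9*(-c - z)/(-4 + c))
F = 37490944/12497025 (F = 3 + 1/(9*(48 + 135**2 - 1*(-264) - 17*135)/(-4 + 135) - 96513) = 3 + 1/(9*(48 + 18225 + 264 - 2295)/131 - 96513) = 3 + 1/(9*(1/131)*16242 - 96513) = 3 + 1/(146178/131 - 96513) = 3 + 1/(-12497025/131) = 3 - 131/12497025 = 37490944/12497025 ≈ 3.0000)
1/F = 1/(37490944/12497025) = 12497025/37490944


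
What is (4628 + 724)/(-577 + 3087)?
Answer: 2676/1255 ≈ 2.1323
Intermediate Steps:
(4628 + 724)/(-577 + 3087) = 5352/2510 = 5352*(1/2510) = 2676/1255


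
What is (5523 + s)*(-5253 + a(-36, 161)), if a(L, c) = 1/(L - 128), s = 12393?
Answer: -3858627147/41 ≈ -9.4113e+7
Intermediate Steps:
a(L, c) = 1/(-128 + L)
(5523 + s)*(-5253 + a(-36, 161)) = (5523 + 12393)*(-5253 + 1/(-128 - 36)) = 17916*(-5253 + 1/(-164)) = 17916*(-5253 - 1/164) = 17916*(-861493/164) = -3858627147/41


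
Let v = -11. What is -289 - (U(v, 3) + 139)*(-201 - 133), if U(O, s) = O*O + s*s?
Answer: 89557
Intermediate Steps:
U(O, s) = O² + s²
-289 - (U(v, 3) + 139)*(-201 - 133) = -289 - (((-11)² + 3²) + 139)*(-201 - 133) = -289 - ((121 + 9) + 139)*(-334) = -289 - (130 + 139)*(-334) = -289 - 269*(-334) = -289 - 1*(-89846) = -289 + 89846 = 89557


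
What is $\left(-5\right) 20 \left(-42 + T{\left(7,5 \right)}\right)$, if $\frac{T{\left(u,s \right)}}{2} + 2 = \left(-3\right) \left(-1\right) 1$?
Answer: $4000$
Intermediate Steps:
$T{\left(u,s \right)} = 2$ ($T{\left(u,s \right)} = -4 + 2 \left(-3\right) \left(-1\right) 1 = -4 + 2 \cdot 3 \cdot 1 = -4 + 2 \cdot 3 = -4 + 6 = 2$)
$\left(-5\right) 20 \left(-42 + T{\left(7,5 \right)}\right) = \left(-5\right) 20 \left(-42 + 2\right) = \left(-100\right) \left(-40\right) = 4000$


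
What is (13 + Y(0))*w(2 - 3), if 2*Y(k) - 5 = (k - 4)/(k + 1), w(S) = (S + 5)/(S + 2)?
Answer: 54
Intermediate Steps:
w(S) = (5 + S)/(2 + S)
Y(k) = 5/2 + (-4 + k)/(2*(1 + k)) (Y(k) = 5/2 + ((k - 4)/(k + 1))/2 = 5/2 + ((-4 + k)/(1 + k))/2 = 5/2 + (-4 + k)/(2*(1 + k)))
(13 + Y(0))*w(2 - 3) = (13 + (1 + 6*0)/(2*(1 + 0)))*((5 + (2 - 3))/(2 + (2 - 3))) = (13 + (½)*(1 + 0)/1)*((5 - 1)/(2 - 1)) = (13 + (½)*1*1)*(4/1) = (13 + ½)*(1*4) = (27/2)*4 = 54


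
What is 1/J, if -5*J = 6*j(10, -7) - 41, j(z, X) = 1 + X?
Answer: 5/77 ≈ 0.064935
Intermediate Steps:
J = 77/5 (J = -(6*(1 - 7) - 41)/5 = -(6*(-6) - 41)/5 = -(-36 - 41)/5 = -⅕*(-77) = 77/5 ≈ 15.400)
1/J = 1/(77/5) = 5/77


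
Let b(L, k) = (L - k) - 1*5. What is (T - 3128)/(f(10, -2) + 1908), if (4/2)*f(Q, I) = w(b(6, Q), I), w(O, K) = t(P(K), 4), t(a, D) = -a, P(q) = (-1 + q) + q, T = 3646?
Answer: 1036/3821 ≈ 0.27113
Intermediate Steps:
P(q) = -1 + 2*q
b(L, k) = -5 + L - k (b(L, k) = (L - k) - 5 = -5 + L - k)
w(O, K) = 1 - 2*K (w(O, K) = -(-1 + 2*K) = 1 - 2*K)
f(Q, I) = 1/2 - I (f(Q, I) = (1 - 2*I)/2 = 1/2 - I)
(T - 3128)/(f(10, -2) + 1908) = (3646 - 3128)/((1/2 - 1*(-2)) + 1908) = 518/((1/2 + 2) + 1908) = 518/(5/2 + 1908) = 518/(3821/2) = 518*(2/3821) = 1036/3821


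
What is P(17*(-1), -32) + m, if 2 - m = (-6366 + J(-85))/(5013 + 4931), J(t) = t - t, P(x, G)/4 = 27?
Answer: 550103/4972 ≈ 110.64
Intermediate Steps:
P(x, G) = 108 (P(x, G) = 4*27 = 108)
J(t) = 0
m = 13127/4972 (m = 2 - (-6366 + 0)/(5013 + 4931) = 2 - (-6366)/9944 = 2 - 1*(-3183/4972) = 2 + 3183/4972 = 13127/4972 ≈ 2.6402)
P(17*(-1), -32) + m = 108 + 13127/4972 = 550103/4972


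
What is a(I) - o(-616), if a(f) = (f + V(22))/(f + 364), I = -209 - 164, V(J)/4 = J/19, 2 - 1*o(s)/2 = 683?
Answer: 79967/57 ≈ 1402.9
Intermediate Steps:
o(s) = -1362 (o(s) = 4 - 2*683 = 4 - 1366 = -1362)
V(J) = 4*J/19 (V(J) = 4*(J/19) = 4*J/19)
I = -373
a(f) = (88/19 + f)/(364 + f) (a(f) = (f + (4/19)*22)/(f + 364) = (f + 88/19)/(364 + f) = (88/19 + f)/(364 + f))
a(I) - o(-616) = (88/19 - 373)/(364 - 373) - 1*(-1362) = -6999/19/(-9) + 1362 = -⅑*(-6999/19) + 1362 = 2333/57 + 1362 = 79967/57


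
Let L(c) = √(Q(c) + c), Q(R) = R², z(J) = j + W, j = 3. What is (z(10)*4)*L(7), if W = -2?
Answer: 8*√14 ≈ 29.933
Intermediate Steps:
z(J) = 1 (z(J) = 3 - 2 = 1)
L(c) = √(c + c²) (L(c) = √(c² + c) = √(c + c²))
(z(10)*4)*L(7) = (1*4)*√(7*(1 + 7)) = 4*√(7*8) = 4*√56 = 4*(2*√14) = 8*√14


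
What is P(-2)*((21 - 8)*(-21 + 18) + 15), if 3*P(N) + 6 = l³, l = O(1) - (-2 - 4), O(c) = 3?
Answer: -5784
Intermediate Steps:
l = 9 (l = 3 - (-2 - 4) = 3 - 1*(-6) = 3 + 6 = 9)
P(N) = 241 (P(N) = -2 + (⅓)*9³ = -2 + (⅓)*729 = -2 + 243 = 241)
P(-2)*((21 - 8)*(-21 + 18) + 15) = 241*((21 - 8)*(-21 + 18) + 15) = 241*(13*(-3) + 15) = 241*(-39 + 15) = 241*(-24) = -5784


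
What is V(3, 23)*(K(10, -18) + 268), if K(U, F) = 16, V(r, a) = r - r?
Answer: 0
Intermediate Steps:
V(r, a) = 0
V(3, 23)*(K(10, -18) + 268) = 0*(16 + 268) = 0*284 = 0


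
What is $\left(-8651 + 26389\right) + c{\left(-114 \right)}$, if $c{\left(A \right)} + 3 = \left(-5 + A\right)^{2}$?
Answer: $31896$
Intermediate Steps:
$c{\left(A \right)} = -3 + \left(-5 + A\right)^{2}$
$\left(-8651 + 26389\right) + c{\left(-114 \right)} = \left(-8651 + 26389\right) - \left(3 - \left(-5 - 114\right)^{2}\right) = 17738 - \left(3 - \left(-119\right)^{2}\right) = 17738 + \left(-3 + 14161\right) = 17738 + 14158 = 31896$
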